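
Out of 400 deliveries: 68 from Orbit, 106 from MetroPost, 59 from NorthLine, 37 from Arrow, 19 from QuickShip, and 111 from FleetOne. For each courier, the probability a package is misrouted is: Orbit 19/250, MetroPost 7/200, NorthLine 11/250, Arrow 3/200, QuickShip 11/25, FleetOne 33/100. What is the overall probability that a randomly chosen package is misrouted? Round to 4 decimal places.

By Bayes' rule, posterior ∝ prior × likelihood:
  Orbit: 0.17 × 0.076 = 0.01292
  MetroPost: 0.265 × 0.035 = 0.009275
  NorthLine: 0.1475 × 0.044 = 0.00649
  Arrow: 0.0925 × 0.015 = 0.0013875
  QuickShip: 0.0475 × 0.44 = 0.0209
  FleetOne: 0.2775 × 0.33 = 0.091575
P(misrouted) = 0.01292 + 0.009275 + 0.00649 + 0.0013875 + 0.0209 + 0.091575 = 0.1425475 → 0.1425.

0.1425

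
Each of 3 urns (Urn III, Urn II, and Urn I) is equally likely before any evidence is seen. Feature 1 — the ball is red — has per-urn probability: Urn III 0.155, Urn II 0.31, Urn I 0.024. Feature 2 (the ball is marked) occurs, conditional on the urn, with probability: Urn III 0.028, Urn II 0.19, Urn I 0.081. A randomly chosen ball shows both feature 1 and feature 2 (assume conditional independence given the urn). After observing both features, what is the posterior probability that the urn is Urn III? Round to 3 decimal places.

With a uniform prior (1/3 each), posterior ∝ likelihood:
  Urn III: 0.155 × 0.028 = 0.00434
  Urn II: 0.31 × 0.19 = 0.0589
  Urn I: 0.024 × 0.081 = 0.001944
Total = 0.065184.
P(Urn III | evidence) = 0.00434 / 0.065184 ≈ 0.067.

0.067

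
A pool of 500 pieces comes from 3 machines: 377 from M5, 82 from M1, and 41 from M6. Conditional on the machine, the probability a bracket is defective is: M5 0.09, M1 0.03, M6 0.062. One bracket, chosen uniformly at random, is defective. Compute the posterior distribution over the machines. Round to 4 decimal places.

M5 0.8715, M1 0.0632, M6 0.0653

Unnormalized posteriors (prior × likelihood):
  M5: 0.754 × 0.09 = 0.06786
  M1: 0.164 × 0.03 = 0.00492
  M6: 0.082 × 0.062 = 0.005084
Sum = 0.077864.
P(M5 | defective) = 0.06786/0.077864 ≈ 0.8715
P(M1 | defective) = 0.00492/0.077864 ≈ 0.0632
P(M6 | defective) = 0.005084/0.077864 ≈ 0.0653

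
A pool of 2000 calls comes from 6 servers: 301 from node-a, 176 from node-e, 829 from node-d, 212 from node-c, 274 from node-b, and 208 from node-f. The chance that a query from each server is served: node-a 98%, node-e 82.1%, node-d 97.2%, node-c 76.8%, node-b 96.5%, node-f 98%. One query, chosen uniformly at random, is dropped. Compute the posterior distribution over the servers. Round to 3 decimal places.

Taking complements, P(dropped | each) = node-a 0.02, node-e 0.179, node-d 0.028, node-c 0.232, node-b 0.035, node-f 0.02.
Unnormalized posteriors (prior × likelihood):
  node-a: 0.1505 × 0.02 = 0.00301
  node-e: 0.088 × 0.179 = 0.015752
  node-d: 0.4145 × 0.028 = 0.011606
  node-c: 0.106 × 0.232 = 0.024592
  node-b: 0.137 × 0.035 = 0.004795
  node-f: 0.104 × 0.02 = 0.00208
Normalizing constant = 0.061835.
P(node-a | dropped) = 0.00301/0.061835 ≈ 0.049
P(node-e | dropped) = 0.015752/0.061835 ≈ 0.255
P(node-d | dropped) = 0.011606/0.061835 ≈ 0.188
P(node-c | dropped) = 0.024592/0.061835 ≈ 0.398
P(node-b | dropped) = 0.004795/0.061835 ≈ 0.078
P(node-f | dropped) = 0.00208/0.061835 ≈ 0.034
(Check: 0.049+0.255+0.188+0.398+0.078+0.034 = 1.002.)

node-a 0.049, node-e 0.255, node-d 0.188, node-c 0.398, node-b 0.078, node-f 0.034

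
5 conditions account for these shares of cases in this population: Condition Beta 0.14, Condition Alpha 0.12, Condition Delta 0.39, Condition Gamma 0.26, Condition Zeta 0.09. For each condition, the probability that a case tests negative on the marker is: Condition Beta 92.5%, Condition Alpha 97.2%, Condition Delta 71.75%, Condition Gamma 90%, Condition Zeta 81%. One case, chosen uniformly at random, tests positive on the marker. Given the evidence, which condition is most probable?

Condition Delta

Taking complements, P(marker-positive | each) = Condition Beta 0.075, Condition Alpha 0.028, Condition Delta 0.2825, Condition Gamma 0.1, Condition Zeta 0.19.
Unnormalized posteriors (prior × likelihood):
  Condition Beta: 0.14 × 0.075 = 0.0105
  Condition Alpha: 0.12 × 0.028 = 0.00336
  Condition Delta: 0.39 × 0.2825 = 0.110175
  Condition Gamma: 0.26 × 0.1 = 0.026
  Condition Zeta: 0.09 × 0.19 = 0.0171
Normalizing constant = 0.167135.
Largest term belongs to Condition Delta, so Condition Delta is most probable.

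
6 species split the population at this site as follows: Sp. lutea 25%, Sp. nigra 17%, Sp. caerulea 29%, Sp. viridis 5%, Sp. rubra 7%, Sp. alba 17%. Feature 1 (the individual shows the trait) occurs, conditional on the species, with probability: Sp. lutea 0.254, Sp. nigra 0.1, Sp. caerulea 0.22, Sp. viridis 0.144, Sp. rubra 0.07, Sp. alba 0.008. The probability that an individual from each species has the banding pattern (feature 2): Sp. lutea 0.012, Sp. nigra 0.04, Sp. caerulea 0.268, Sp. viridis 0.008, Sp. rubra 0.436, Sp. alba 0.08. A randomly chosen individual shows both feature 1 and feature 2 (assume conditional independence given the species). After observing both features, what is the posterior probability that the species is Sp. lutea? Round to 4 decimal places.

Compute prior × likelihood for every hypothesis:
  Sp. lutea: 0.25 × 0.254 × 0.012 = 0.000762
  Sp. nigra: 0.17 × 0.1 × 0.04 = 0.00068
  Sp. caerulea: 0.29 × 0.22 × 0.268 = 0.0170984
  Sp. viridis: 0.05 × 0.144 × 0.008 = 0.0000576
  Sp. rubra: 0.07 × 0.07 × 0.436 = 0.0021364
  Sp. alba: 0.17 × 0.008 × 0.08 = 0.0001088
Sum = 0.0208432.
P(Sp. lutea | evidence) = 0.000762 / 0.0208432 ≈ 0.0366.

0.0366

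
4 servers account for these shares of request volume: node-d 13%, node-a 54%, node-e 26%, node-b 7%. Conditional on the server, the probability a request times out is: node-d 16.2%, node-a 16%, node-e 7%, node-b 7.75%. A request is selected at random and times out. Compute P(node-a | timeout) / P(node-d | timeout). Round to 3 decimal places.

4.103

Unnormalized posteriors (prior × likelihood):
  node-d: 0.13 × 0.162 = 0.02106
  node-a: 0.54 × 0.16 = 0.0864
  node-e: 0.26 × 0.07 = 0.0182
  node-b: 0.07 × 0.0775 = 0.005425
Normalizing constant = 0.131085.
The ratio is 0.0864 / 0.02106 (the normalizer cancels) = 4.103.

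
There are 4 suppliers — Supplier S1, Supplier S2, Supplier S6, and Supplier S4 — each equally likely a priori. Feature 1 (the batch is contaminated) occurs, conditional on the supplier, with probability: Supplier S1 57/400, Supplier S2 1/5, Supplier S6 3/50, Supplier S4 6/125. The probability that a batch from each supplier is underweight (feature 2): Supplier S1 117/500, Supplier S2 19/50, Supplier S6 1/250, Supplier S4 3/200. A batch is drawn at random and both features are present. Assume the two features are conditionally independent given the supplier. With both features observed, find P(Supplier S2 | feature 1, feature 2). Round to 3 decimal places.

With a uniform prior (1/4 each), posterior ∝ likelihood:
  Supplier S1: 0.1425 × 0.234 = 0.033345
  Supplier S2: 0.2 × 0.38 = 0.076
  Supplier S6: 0.06 × 0.004 = 0.00024
  Supplier S4: 0.048 × 0.015 = 0.00072
Normalizing constant = 0.110305.
P(Supplier S2 | evidence) = 0.076 / 0.110305 ≈ 0.689.

0.689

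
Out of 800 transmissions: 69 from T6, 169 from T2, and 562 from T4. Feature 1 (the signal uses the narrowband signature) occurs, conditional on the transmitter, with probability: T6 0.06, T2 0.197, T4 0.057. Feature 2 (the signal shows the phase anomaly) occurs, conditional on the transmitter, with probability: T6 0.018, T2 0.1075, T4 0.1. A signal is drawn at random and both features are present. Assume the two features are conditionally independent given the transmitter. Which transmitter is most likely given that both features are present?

By Bayes' rule, posterior ∝ prior × likelihood:
  T6: 0.08625 × 0.06 × 0.018 = 0.00009315
  T2: 0.21125 × 0.197 × 0.1075 = 0.004473746875
  T4: 0.7025 × 0.057 × 0.1 = 0.00400425
Normalizing constant = 0.008571146875.
Largest term belongs to T2, so T2 is most probable.

T2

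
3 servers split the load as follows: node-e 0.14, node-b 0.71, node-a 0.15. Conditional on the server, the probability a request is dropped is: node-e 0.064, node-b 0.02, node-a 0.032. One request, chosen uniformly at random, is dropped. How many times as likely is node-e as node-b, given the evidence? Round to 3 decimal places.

Prior × likelihood for each hypothesis:
  node-e: 0.14 × 0.064 = 0.00896
  node-b: 0.71 × 0.02 = 0.0142
  node-a: 0.15 × 0.032 = 0.0048
Total = 0.02796.
The ratio is 0.00896 / 0.0142 (the normalizer cancels) = 0.631.

0.631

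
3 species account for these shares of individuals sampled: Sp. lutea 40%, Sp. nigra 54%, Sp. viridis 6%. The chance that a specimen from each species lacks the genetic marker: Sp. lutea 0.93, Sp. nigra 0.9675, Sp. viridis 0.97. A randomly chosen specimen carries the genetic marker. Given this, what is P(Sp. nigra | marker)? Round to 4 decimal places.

Taking complements, P(marker | each) = Sp. lutea 0.07, Sp. nigra 0.0325, Sp. viridis 0.03.
By Bayes' rule, posterior ∝ prior × likelihood:
  Sp. lutea: 0.4 × 0.07 = 0.028
  Sp. nigra: 0.54 × 0.0325 = 0.01755
  Sp. viridis: 0.06 × 0.03 = 0.0018
Sum = 0.04735.
P(Sp. nigra | evidence) = 0.01755 / 0.04735 ≈ 0.3706.

0.3706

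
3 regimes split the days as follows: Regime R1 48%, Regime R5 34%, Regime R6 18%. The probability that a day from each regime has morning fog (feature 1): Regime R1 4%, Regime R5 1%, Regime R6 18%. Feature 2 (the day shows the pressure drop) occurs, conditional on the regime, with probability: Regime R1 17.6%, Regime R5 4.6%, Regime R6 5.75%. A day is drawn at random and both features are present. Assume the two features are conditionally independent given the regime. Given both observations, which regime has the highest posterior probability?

Prior × likelihood for each hypothesis:
  Regime R1: 0.48 × 0.04 × 0.176 = 0.0033792
  Regime R5: 0.34 × 0.01 × 0.046 = 0.0001564
  Regime R6: 0.18 × 0.18 × 0.0575 = 0.001863
Normalizing constant = 0.0053986.
Largest term belongs to Regime R1, so Regime R1 is most probable.

Regime R1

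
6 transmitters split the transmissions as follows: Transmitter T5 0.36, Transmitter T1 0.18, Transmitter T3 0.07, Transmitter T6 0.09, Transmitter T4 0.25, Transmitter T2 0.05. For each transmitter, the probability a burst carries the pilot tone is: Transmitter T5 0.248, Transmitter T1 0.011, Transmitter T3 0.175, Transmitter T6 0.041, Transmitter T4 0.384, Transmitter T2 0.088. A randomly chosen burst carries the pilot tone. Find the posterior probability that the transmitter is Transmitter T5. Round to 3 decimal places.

0.430

Unnormalized posteriors (prior × likelihood):
  Transmitter T5: 0.36 × 0.248 = 0.08928
  Transmitter T1: 0.18 × 0.011 = 0.00198
  Transmitter T3: 0.07 × 0.175 = 0.01225
  Transmitter T6: 0.09 × 0.041 = 0.00369
  Transmitter T4: 0.25 × 0.384 = 0.096
  Transmitter T2: 0.05 × 0.088 = 0.0044
Sum = 0.2076.
P(Transmitter T5 | evidence) = 0.08928 / 0.2076 ≈ 0.430.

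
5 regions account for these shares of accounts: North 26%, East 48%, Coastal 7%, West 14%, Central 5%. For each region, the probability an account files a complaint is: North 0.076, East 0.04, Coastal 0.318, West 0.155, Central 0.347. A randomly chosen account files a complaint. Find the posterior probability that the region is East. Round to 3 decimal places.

By Bayes' rule, posterior ∝ prior × likelihood:
  North: 0.26 × 0.076 = 0.01976
  East: 0.48 × 0.04 = 0.0192
  Coastal: 0.07 × 0.318 = 0.02226
  West: 0.14 × 0.155 = 0.0217
  Central: 0.05 × 0.347 = 0.01735
Total = 0.10027.
P(East | evidence) = 0.0192 / 0.10027 ≈ 0.191.

0.191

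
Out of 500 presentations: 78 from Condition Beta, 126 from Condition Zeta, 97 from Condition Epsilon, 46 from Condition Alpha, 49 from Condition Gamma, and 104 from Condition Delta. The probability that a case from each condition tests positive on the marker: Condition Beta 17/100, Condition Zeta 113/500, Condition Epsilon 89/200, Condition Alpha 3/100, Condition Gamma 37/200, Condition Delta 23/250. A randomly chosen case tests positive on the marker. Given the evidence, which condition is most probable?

Condition Epsilon

Compute prior × likelihood for every hypothesis:
  Condition Beta: 0.156 × 0.17 = 0.02652
  Condition Zeta: 0.252 × 0.226 = 0.056952
  Condition Epsilon: 0.194 × 0.445 = 0.08633
  Condition Alpha: 0.092 × 0.03 = 0.00276
  Condition Gamma: 0.098 × 0.185 = 0.01813
  Condition Delta: 0.208 × 0.092 = 0.019136
Total = 0.209828.
Largest term belongs to Condition Epsilon, so Condition Epsilon is most probable.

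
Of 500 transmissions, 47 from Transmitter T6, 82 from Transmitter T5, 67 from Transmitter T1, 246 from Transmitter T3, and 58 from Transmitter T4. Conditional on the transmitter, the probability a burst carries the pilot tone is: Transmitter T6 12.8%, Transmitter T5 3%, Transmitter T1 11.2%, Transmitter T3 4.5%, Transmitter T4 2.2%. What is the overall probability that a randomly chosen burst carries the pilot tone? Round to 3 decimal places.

Prior × likelihood for each hypothesis:
  Transmitter T6: 0.094 × 0.128 = 0.012032
  Transmitter T5: 0.164 × 0.03 = 0.00492
  Transmitter T1: 0.134 × 0.112 = 0.015008
  Transmitter T3: 0.492 × 0.045 = 0.02214
  Transmitter T4: 0.116 × 0.022 = 0.002552
P(pilot) = 0.012032 + 0.00492 + 0.015008 + 0.02214 + 0.002552 = 0.056652 → 0.057.

0.057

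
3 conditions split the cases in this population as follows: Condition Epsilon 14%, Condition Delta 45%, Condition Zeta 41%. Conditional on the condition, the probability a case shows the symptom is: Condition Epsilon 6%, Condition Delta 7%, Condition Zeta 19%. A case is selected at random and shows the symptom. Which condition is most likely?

Condition Zeta

Compute prior × likelihood for every hypothesis:
  Condition Epsilon: 0.14 × 0.06 = 0.0084
  Condition Delta: 0.45 × 0.07 = 0.0315
  Condition Zeta: 0.41 × 0.19 = 0.0779
Normalizing constant = 0.1178.
Largest term belongs to Condition Zeta, so Condition Zeta is most probable.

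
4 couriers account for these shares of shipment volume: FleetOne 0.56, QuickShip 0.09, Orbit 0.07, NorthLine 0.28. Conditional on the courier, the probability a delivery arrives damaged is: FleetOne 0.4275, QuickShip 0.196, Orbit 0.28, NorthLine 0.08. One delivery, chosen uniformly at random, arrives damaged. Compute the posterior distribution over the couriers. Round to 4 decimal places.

Prior × likelihood for each hypothesis:
  FleetOne: 0.56 × 0.4275 = 0.2394
  QuickShip: 0.09 × 0.196 = 0.01764
  Orbit: 0.07 × 0.28 = 0.0196
  NorthLine: 0.28 × 0.08 = 0.0224
Sum = 0.29904.
P(FleetOne | damaged) = 0.2394/0.29904 ≈ 0.8006
P(QuickShip | damaged) = 0.01764/0.29904 ≈ 0.0590
P(Orbit | damaged) = 0.0196/0.29904 ≈ 0.0655
P(NorthLine | damaged) = 0.0224/0.29904 ≈ 0.0749

FleetOne 0.8006, QuickShip 0.0590, Orbit 0.0655, NorthLine 0.0749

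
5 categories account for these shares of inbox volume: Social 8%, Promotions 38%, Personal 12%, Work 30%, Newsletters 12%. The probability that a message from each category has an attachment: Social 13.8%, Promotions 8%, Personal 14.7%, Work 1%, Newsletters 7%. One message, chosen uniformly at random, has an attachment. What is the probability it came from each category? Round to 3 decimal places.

Unnormalized posteriors (prior × likelihood):
  Social: 0.08 × 0.138 = 0.01104
  Promotions: 0.38 × 0.08 = 0.0304
  Personal: 0.12 × 0.147 = 0.01764
  Work: 0.3 × 0.01 = 0.003
  Newsletters: 0.12 × 0.07 = 0.0084
Sum = 0.07048.
P(Social | attachment) = 0.01104/0.07048 ≈ 0.157
P(Promotions | attachment) = 0.0304/0.07048 ≈ 0.431
P(Personal | attachment) = 0.01764/0.07048 ≈ 0.250
P(Work | attachment) = 0.003/0.07048 ≈ 0.043
P(Newsletters | attachment) = 0.0084/0.07048 ≈ 0.119
(Check: 0.157+0.431+0.250+0.043+0.119 = 1.000.)

Social 0.157, Promotions 0.431, Personal 0.250, Work 0.043, Newsletters 0.119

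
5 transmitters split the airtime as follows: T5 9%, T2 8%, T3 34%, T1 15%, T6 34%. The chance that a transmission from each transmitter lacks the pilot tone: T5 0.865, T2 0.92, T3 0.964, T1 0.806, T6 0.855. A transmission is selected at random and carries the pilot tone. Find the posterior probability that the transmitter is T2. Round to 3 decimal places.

Taking complements, P(pilot | each) = T5 0.135, T2 0.08, T3 0.036, T1 0.194, T6 0.145.
Compute prior × likelihood for every hypothesis:
  T5: 0.09 × 0.135 = 0.01215
  T2: 0.08 × 0.08 = 0.0064
  T3: 0.34 × 0.036 = 0.01224
  T1: 0.15 × 0.194 = 0.0291
  T6: 0.34 × 0.145 = 0.0493
Normalizing constant = 0.10919.
P(T2 | evidence) = 0.0064 / 0.10919 ≈ 0.059.

0.059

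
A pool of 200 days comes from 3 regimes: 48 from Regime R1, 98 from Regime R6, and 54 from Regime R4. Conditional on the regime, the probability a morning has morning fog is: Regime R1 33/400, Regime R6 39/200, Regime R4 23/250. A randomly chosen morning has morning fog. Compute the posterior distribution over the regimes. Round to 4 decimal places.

Unnormalized posteriors (prior × likelihood):
  Regime R1: 0.24 × 0.0825 = 0.0198
  Regime R6: 0.49 × 0.195 = 0.09555
  Regime R4: 0.27 × 0.092 = 0.02484
Sum = 0.14019.
P(Regime R1 | fog) = 0.0198/0.14019 ≈ 0.1412
P(Regime R6 | fog) = 0.09555/0.14019 ≈ 0.6816
P(Regime R4 | fog) = 0.02484/0.14019 ≈ 0.1772
(Check: 0.1412+0.6816+0.1772 = 1.0000.)

Regime R1 0.1412, Regime R6 0.6816, Regime R4 0.1772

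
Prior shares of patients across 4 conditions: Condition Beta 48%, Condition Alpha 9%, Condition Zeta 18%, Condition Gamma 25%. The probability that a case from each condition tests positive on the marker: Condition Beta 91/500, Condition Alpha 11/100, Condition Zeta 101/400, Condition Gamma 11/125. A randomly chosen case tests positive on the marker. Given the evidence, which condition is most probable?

Condition Beta

Compute prior × likelihood for every hypothesis:
  Condition Beta: 0.48 × 0.182 = 0.08736
  Condition Alpha: 0.09 × 0.11 = 0.0099
  Condition Zeta: 0.18 × 0.2525 = 0.04545
  Condition Gamma: 0.25 × 0.088 = 0.022
Total = 0.16471.
Largest term belongs to Condition Beta, so Condition Beta is most probable.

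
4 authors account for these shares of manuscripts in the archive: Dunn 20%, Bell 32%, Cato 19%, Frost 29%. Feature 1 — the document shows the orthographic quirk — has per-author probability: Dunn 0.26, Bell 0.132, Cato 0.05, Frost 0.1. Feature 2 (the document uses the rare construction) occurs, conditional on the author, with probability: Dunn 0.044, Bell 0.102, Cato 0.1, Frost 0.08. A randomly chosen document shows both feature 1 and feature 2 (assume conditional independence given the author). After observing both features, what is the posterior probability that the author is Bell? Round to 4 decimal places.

0.4367

Compute prior × likelihood for every hypothesis:
  Dunn: 0.2 × 0.26 × 0.044 = 0.002288
  Bell: 0.32 × 0.132 × 0.102 = 0.00430848
  Cato: 0.19 × 0.05 × 0.1 = 0.00095
  Frost: 0.29 × 0.1 × 0.08 = 0.00232
Normalizing constant = 0.00986648.
P(Bell | evidence) = 0.00430848 / 0.00986648 ≈ 0.4367.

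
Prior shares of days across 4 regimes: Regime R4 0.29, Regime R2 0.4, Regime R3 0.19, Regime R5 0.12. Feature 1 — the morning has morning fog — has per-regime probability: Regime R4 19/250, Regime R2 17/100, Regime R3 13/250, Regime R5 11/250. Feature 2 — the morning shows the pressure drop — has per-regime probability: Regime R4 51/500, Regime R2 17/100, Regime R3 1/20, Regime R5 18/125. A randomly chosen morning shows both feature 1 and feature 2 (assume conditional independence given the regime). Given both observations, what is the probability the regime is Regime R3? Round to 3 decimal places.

0.033

Unnormalized posteriors (prior × likelihood):
  Regime R4: 0.29 × 0.076 × 0.102 = 0.00224808
  Regime R2: 0.4 × 0.17 × 0.17 = 0.01156
  Regime R3: 0.19 × 0.052 × 0.05 = 0.000494
  Regime R5: 0.12 × 0.044 × 0.144 = 0.00076032
Total = 0.0150624.
P(Regime R3 | evidence) = 0.000494 / 0.0150624 ≈ 0.033.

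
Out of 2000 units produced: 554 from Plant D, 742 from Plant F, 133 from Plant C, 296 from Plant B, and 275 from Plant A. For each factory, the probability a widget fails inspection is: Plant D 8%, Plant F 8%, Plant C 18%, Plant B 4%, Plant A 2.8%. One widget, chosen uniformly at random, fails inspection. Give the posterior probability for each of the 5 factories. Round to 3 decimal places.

Prior × likelihood for each hypothesis:
  Plant D: 0.277 × 0.08 = 0.02216
  Plant F: 0.371 × 0.08 = 0.02968
  Plant C: 0.0665 × 0.18 = 0.01197
  Plant B: 0.148 × 0.04 = 0.00592
  Plant A: 0.1375 × 0.028 = 0.00385
Normalizing constant = 0.07358.
P(Plant D | nonconforming) = 0.02216/0.07358 ≈ 0.301
P(Plant F | nonconforming) = 0.02968/0.07358 ≈ 0.403
P(Plant C | nonconforming) = 0.01197/0.07358 ≈ 0.163
P(Plant B | nonconforming) = 0.00592/0.07358 ≈ 0.080
P(Plant A | nonconforming) = 0.00385/0.07358 ≈ 0.052
(Check: 0.301+0.403+0.163+0.080+0.052 = 0.999.)

Plant D 0.301, Plant F 0.403, Plant C 0.163, Plant B 0.080, Plant A 0.052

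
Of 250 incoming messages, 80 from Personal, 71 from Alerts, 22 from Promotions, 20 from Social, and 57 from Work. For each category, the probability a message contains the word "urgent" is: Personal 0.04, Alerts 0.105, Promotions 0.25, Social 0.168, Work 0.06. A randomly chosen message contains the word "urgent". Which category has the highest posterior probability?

Compute prior × likelihood for every hypothesis:
  Personal: 0.32 × 0.04 = 0.0128
  Alerts: 0.284 × 0.105 = 0.02982
  Promotions: 0.088 × 0.25 = 0.022
  Social: 0.08 × 0.168 = 0.01344
  Work: 0.228 × 0.06 = 0.01368
Normalizing constant = 0.09174.
Largest term belongs to Alerts, so Alerts is most probable.

Alerts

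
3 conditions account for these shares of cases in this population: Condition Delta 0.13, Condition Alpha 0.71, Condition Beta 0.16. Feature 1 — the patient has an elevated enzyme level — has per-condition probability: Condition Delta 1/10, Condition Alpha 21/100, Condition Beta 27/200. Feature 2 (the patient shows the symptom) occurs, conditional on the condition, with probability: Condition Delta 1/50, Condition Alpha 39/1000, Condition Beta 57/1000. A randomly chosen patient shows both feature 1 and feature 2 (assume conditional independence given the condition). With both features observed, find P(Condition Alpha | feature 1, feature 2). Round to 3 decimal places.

Prior × likelihood for each hypothesis:
  Condition Delta: 0.13 × 0.1 × 0.02 = 0.00026
  Condition Alpha: 0.71 × 0.21 × 0.039 = 0.0058149
  Condition Beta: 0.16 × 0.135 × 0.057 = 0.0012312
Total = 0.0073061.
P(Condition Alpha | evidence) = 0.0058149 / 0.0073061 ≈ 0.796.

0.796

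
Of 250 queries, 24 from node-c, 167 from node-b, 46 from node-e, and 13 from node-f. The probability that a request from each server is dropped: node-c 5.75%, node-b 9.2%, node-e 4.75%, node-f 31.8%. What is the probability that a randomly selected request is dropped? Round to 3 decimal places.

0.092

Unnormalized posteriors (prior × likelihood):
  node-c: 0.096 × 0.0575 = 0.00552
  node-b: 0.668 × 0.092 = 0.061456
  node-e: 0.184 × 0.0475 = 0.00874
  node-f: 0.052 × 0.318 = 0.016536
P(dropped) = 0.00552 + 0.061456 + 0.00874 + 0.016536 = 0.092252 → 0.092.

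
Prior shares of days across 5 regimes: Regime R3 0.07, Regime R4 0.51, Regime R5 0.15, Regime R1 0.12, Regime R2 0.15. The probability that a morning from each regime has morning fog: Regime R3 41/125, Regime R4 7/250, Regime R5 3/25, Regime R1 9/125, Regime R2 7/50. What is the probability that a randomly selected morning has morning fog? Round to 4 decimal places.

By Bayes' rule, posterior ∝ prior × likelihood:
  Regime R3: 0.07 × 0.328 = 0.02296
  Regime R4: 0.51 × 0.028 = 0.01428
  Regime R5: 0.15 × 0.12 = 0.018
  Regime R1: 0.12 × 0.072 = 0.00864
  Regime R2: 0.15 × 0.14 = 0.021
P(fog) = 0.02296 + 0.01428 + 0.018 + 0.00864 + 0.021 = 0.08488 → 0.0849.

0.0849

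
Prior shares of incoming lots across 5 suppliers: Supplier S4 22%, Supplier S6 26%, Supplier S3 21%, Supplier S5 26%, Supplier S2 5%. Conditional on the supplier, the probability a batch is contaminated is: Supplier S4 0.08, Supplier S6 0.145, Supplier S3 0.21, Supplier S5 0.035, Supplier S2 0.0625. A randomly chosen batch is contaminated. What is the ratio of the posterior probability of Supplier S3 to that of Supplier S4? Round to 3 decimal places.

Unnormalized posteriors (prior × likelihood):
  Supplier S4: 0.22 × 0.08 = 0.0176
  Supplier S6: 0.26 × 0.145 = 0.0377
  Supplier S3: 0.21 × 0.21 = 0.0441
  Supplier S5: 0.26 × 0.035 = 0.0091
  Supplier S2: 0.05 × 0.0625 = 0.003125
Total = 0.111625.
The ratio is 0.0441 / 0.0176 (the normalizer cancels) = 2.506.

2.506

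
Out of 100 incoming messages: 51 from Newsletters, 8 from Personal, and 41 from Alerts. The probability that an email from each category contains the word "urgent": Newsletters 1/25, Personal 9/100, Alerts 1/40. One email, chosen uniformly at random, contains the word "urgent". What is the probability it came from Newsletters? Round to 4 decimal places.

0.5390

By Bayes' rule, posterior ∝ prior × likelihood:
  Newsletters: 0.51 × 0.04 = 0.0204
  Personal: 0.08 × 0.09 = 0.0072
  Alerts: 0.41 × 0.025 = 0.01025
Sum = 0.03785.
P(Newsletters | evidence) = 0.0204 / 0.03785 ≈ 0.5390.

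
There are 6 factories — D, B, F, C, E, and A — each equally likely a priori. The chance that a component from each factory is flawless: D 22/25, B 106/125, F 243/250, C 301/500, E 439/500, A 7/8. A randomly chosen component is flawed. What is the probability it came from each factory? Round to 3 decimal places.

Taking complements, P(flawed | each) = D 0.12, B 0.152, F 0.028, C 0.398, E 0.122, A 0.125.
Since the prior is uniform, the posterior is proportional to the likelihood:
  D: 0.12
  B: 0.152
  F: 0.028
  C: 0.398
  E: 0.122
  A: 0.125
Total = 0.945.
P(D | flawed) = 0.12/0.945 ≈ 0.127
P(B | flawed) = 0.152/0.945 ≈ 0.161
P(F | flawed) = 0.028/0.945 ≈ 0.030
P(C | flawed) = 0.398/0.945 ≈ 0.421
P(E | flawed) = 0.122/0.945 ≈ 0.129
P(A | flawed) = 0.125/0.945 ≈ 0.132

D 0.127, B 0.161, F 0.030, C 0.421, E 0.129, A 0.132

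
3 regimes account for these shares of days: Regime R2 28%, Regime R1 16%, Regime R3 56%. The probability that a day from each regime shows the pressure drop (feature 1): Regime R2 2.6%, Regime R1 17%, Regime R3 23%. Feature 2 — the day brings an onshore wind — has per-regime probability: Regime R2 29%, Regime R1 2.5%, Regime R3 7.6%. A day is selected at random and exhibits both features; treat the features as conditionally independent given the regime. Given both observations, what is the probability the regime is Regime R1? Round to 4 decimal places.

0.0541

By Bayes' rule, posterior ∝ prior × likelihood:
  Regime R2: 0.28 × 0.026 × 0.29 = 0.0021112
  Regime R1: 0.16 × 0.17 × 0.025 = 0.00068
  Regime R3: 0.56 × 0.23 × 0.076 = 0.0097888
Total = 0.01258.
P(Regime R1 | evidence) = 0.00068 / 0.01258 ≈ 0.0541.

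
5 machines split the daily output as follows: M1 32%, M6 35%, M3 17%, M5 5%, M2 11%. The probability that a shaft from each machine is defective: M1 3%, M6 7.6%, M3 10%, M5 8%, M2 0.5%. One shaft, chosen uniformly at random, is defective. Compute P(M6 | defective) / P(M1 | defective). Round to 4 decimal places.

2.7708

Unnormalized posteriors (prior × likelihood):
  M1: 0.32 × 0.03 = 0.0096
  M6: 0.35 × 0.076 = 0.0266
  M3: 0.17 × 0.1 = 0.017
  M5: 0.05 × 0.08 = 0.004
  M2: 0.11 × 0.005 = 0.00055
Normalizing constant = 0.05775.
The ratio is 0.0266 / 0.0096 (the normalizer cancels) = 2.7708.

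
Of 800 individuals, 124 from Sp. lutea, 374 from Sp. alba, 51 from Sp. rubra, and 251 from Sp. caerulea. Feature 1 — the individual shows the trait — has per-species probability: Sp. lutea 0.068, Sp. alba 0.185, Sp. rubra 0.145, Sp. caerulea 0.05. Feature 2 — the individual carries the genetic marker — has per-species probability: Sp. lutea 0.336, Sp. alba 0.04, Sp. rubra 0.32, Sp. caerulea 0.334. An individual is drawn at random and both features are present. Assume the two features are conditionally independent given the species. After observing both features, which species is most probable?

Sp. caerulea

Unnormalized posteriors (prior × likelihood):
  Sp. lutea: 0.155 × 0.068 × 0.336 = 0.00354144
  Sp. alba: 0.4675 × 0.185 × 0.04 = 0.0034595
  Sp. rubra: 0.06375 × 0.145 × 0.32 = 0.002958
  Sp. caerulea: 0.31375 × 0.05 × 0.334 = 0.005239625
Sum = 0.015198565.
Largest term belongs to Sp. caerulea, so Sp. caerulea is most probable.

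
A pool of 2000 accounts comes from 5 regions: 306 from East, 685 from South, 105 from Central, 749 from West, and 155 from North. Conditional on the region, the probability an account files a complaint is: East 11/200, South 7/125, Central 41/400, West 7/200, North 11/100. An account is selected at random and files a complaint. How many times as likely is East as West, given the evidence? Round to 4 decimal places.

By Bayes' rule, posterior ∝ prior × likelihood:
  East: 0.153 × 0.055 = 0.008415
  South: 0.3425 × 0.056 = 0.01918
  Central: 0.0525 × 0.1025 = 0.00538125
  West: 0.3745 × 0.035 = 0.0131075
  North: 0.0775 × 0.11 = 0.008525
Sum = 0.05460875.
The ratio is 0.008415 / 0.0131075 (the normalizer cancels) = 0.6420.

0.6420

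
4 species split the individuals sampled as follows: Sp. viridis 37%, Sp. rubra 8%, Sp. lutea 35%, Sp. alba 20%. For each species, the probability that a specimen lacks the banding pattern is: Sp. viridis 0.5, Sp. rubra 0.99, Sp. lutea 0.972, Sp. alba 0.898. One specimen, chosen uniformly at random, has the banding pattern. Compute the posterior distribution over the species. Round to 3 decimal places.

Taking complements, P(banded | each) = Sp. viridis 0.5, Sp. rubra 0.01, Sp. lutea 0.028, Sp. alba 0.102.
Prior × likelihood for each hypothesis:
  Sp. viridis: 0.37 × 0.5 = 0.185
  Sp. rubra: 0.08 × 0.01 = 0.0008
  Sp. lutea: 0.35 × 0.028 = 0.0098
  Sp. alba: 0.2 × 0.102 = 0.0204
Sum = 0.216.
P(Sp. viridis | banded) = 0.185/0.216 ≈ 0.856
P(Sp. rubra | banded) = 0.0008/0.216 ≈ 0.004
P(Sp. lutea | banded) = 0.0098/0.216 ≈ 0.045
P(Sp. alba | banded) = 0.0204/0.216 ≈ 0.094
(Check: 0.856+0.004+0.045+0.094 = 0.999.)

Sp. viridis 0.856, Sp. rubra 0.004, Sp. lutea 0.045, Sp. alba 0.094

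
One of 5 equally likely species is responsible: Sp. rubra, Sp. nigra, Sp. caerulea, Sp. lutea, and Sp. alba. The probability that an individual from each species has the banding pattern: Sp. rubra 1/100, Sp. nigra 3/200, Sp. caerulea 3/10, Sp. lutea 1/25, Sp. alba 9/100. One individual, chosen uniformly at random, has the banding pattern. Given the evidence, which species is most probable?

Sp. caerulea

With a uniform prior (1/5 each), posterior ∝ likelihood:
  Sp. rubra: 0.01
  Sp. nigra: 0.015
  Sp. caerulea: 0.3
  Sp. lutea: 0.04
  Sp. alba: 0.09
Normalizing constant = 0.455.
Largest term belongs to Sp. caerulea, so Sp. caerulea is most probable.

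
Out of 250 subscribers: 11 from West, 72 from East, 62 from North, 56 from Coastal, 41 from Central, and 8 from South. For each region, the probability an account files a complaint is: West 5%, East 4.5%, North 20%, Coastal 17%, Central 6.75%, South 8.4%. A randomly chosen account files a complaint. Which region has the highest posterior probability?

North

Prior × likelihood for each hypothesis:
  West: 0.044 × 0.05 = 0.0022
  East: 0.288 × 0.045 = 0.01296
  North: 0.248 × 0.2 = 0.0496
  Coastal: 0.224 × 0.17 = 0.03808
  Central: 0.164 × 0.0675 = 0.01107
  South: 0.032 × 0.084 = 0.002688
Total = 0.116598.
Largest term belongs to North, so North is most probable.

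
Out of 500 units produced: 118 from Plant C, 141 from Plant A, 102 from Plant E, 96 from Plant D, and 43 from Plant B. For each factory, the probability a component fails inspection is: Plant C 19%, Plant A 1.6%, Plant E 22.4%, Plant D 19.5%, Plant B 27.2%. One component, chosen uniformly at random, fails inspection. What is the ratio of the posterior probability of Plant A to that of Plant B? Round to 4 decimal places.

0.1929

Compute prior × likelihood for every hypothesis:
  Plant C: 0.236 × 0.19 = 0.04484
  Plant A: 0.282 × 0.016 = 0.004512
  Plant E: 0.204 × 0.224 = 0.045696
  Plant D: 0.192 × 0.195 = 0.03744
  Plant B: 0.086 × 0.272 = 0.023392
Sum = 0.15588.
The ratio is 0.004512 / 0.023392 (the normalizer cancels) = 0.1929.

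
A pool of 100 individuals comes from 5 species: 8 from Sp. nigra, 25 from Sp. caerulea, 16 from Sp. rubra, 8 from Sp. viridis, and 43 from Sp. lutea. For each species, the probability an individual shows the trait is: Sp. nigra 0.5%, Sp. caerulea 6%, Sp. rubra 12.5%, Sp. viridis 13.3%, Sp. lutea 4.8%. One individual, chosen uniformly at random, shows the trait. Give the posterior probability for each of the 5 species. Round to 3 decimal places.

Compute prior × likelihood for every hypothesis:
  Sp. nigra: 0.08 × 0.005 = 0.0004
  Sp. caerulea: 0.25 × 0.06 = 0.015
  Sp. rubra: 0.16 × 0.125 = 0.02
  Sp. viridis: 0.08 × 0.133 = 0.01064
  Sp. lutea: 0.43 × 0.048 = 0.02064
Normalizing constant = 0.06668.
P(Sp. nigra | trait) = 0.0004/0.06668 ≈ 0.006
P(Sp. caerulea | trait) = 0.015/0.06668 ≈ 0.225
P(Sp. rubra | trait) = 0.02/0.06668 ≈ 0.300
P(Sp. viridis | trait) = 0.01064/0.06668 ≈ 0.160
P(Sp. lutea | trait) = 0.02064/0.06668 ≈ 0.310
(Check: 0.006+0.225+0.300+0.160+0.310 = 1.001.)

Sp. nigra 0.006, Sp. caerulea 0.225, Sp. rubra 0.300, Sp. viridis 0.160, Sp. lutea 0.310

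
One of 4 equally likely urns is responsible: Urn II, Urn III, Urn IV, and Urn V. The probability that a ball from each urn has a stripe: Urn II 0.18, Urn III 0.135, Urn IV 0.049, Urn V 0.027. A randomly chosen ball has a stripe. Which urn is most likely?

Urn II

With a uniform prior (1/4 each), posterior ∝ likelihood:
  Urn II: 0.18
  Urn III: 0.135
  Urn IV: 0.049
  Urn V: 0.027
Total = 0.391.
Largest term belongs to Urn II, so Urn II is most probable.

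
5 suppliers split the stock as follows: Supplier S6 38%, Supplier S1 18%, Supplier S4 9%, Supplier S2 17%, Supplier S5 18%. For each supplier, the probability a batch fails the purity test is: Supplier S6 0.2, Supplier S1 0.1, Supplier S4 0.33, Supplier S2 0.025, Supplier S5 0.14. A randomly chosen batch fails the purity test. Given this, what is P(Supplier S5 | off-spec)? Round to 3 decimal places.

0.165

Unnormalized posteriors (prior × likelihood):
  Supplier S6: 0.38 × 0.2 = 0.076
  Supplier S1: 0.18 × 0.1 = 0.018
  Supplier S4: 0.09 × 0.33 = 0.0297
  Supplier S2: 0.17 × 0.025 = 0.00425
  Supplier S5: 0.18 × 0.14 = 0.0252
Sum = 0.15315.
P(Supplier S5 | evidence) = 0.0252 / 0.15315 ≈ 0.165.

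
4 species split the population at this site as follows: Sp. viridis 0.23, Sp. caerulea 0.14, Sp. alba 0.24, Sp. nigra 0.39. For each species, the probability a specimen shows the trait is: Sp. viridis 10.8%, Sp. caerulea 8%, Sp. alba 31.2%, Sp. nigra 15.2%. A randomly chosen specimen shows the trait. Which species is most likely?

Compute prior × likelihood for every hypothesis:
  Sp. viridis: 0.23 × 0.108 = 0.02484
  Sp. caerulea: 0.14 × 0.08 = 0.0112
  Sp. alba: 0.24 × 0.312 = 0.07488
  Sp. nigra: 0.39 × 0.152 = 0.05928
Total = 0.1702.
Largest term belongs to Sp. alba, so Sp. alba is most probable.

Sp. alba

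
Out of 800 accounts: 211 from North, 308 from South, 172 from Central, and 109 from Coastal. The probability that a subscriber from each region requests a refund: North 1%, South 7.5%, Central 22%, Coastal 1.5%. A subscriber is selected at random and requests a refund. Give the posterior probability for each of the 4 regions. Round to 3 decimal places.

North 0.033, South 0.357, Central 0.585, Coastal 0.025

Compute prior × likelihood for every hypothesis:
  North: 0.26375 × 0.01 = 0.0026375
  South: 0.385 × 0.075 = 0.028875
  Central: 0.215 × 0.22 = 0.0473
  Coastal: 0.13625 × 0.015 = 0.00204375
Normalizing constant = 0.08085625.
P(North | refund) = 0.0026375/0.08085625 ≈ 0.033
P(South | refund) = 0.028875/0.08085625 ≈ 0.357
P(Central | refund) = 0.0473/0.08085625 ≈ 0.585
P(Coastal | refund) = 0.00204375/0.08085625 ≈ 0.025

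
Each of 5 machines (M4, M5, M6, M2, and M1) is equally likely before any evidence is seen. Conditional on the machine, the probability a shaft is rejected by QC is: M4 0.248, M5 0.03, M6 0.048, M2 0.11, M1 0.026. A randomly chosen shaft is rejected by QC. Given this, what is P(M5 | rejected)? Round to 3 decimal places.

Since the prior is uniform, the posterior is proportional to the likelihood:
  M4: 0.248
  M5: 0.03
  M6: 0.048
  M2: 0.11
  M1: 0.026
Sum = 0.462.
P(M5 | evidence) = 0.03 / 0.462 ≈ 0.065.

0.065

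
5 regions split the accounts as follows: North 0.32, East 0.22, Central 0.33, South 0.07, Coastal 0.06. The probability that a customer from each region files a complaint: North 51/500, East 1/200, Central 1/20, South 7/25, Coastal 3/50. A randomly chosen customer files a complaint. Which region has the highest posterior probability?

Prior × likelihood for each hypothesis:
  North: 0.32 × 0.102 = 0.03264
  East: 0.22 × 0.005 = 0.0011
  Central: 0.33 × 0.05 = 0.0165
  South: 0.07 × 0.28 = 0.0196
  Coastal: 0.06 × 0.06 = 0.0036
Total = 0.07344.
Largest term belongs to North, so North is most probable.

North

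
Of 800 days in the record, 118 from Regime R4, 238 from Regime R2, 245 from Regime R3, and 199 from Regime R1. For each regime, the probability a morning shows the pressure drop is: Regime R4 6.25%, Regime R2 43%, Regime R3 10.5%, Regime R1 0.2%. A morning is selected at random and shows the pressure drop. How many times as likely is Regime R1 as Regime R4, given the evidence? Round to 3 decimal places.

0.054

Unnormalized posteriors (prior × likelihood):
  Regime R4: 0.1475 × 0.0625 = 0.00921875
  Regime R2: 0.2975 × 0.43 = 0.127925
  Regime R3: 0.30625 × 0.105 = 0.03215625
  Regime R1: 0.24875 × 0.002 = 0.0004975
Total = 0.1697975.
The ratio is 0.0004975 / 0.00921875 (the normalizer cancels) = 0.054.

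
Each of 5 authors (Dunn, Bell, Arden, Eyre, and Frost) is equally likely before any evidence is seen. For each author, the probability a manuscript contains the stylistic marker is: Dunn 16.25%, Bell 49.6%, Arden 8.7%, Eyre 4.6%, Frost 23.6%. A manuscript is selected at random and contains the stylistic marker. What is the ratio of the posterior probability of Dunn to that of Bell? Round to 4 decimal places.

With a uniform prior (1/5 each), posterior ∝ likelihood:
  Dunn: 0.1625
  Bell: 0.496
  Arden: 0.087
  Eyre: 0.046
  Frost: 0.236
Normalizing constant = 1.0275.
The ratio is 0.1625 / 0.496 (the normalizer cancels) = 0.3276.

0.3276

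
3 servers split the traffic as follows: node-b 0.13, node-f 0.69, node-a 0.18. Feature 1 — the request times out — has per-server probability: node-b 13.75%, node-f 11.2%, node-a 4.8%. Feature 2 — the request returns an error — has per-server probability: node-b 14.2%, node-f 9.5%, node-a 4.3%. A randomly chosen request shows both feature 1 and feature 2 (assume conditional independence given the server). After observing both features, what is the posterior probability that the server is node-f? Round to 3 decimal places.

Prior × likelihood for each hypothesis:
  node-b: 0.13 × 0.1375 × 0.142 = 0.00253825
  node-f: 0.69 × 0.112 × 0.095 = 0.0073416
  node-a: 0.18 × 0.048 × 0.043 = 0.00037152
Sum = 0.01025137.
P(node-f | evidence) = 0.0073416 / 0.01025137 ≈ 0.716.

0.716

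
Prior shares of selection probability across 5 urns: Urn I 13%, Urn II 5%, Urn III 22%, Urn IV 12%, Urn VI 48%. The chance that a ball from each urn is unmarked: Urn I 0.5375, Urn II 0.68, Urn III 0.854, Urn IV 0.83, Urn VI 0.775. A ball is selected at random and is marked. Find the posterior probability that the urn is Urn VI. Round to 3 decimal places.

Taking complements, P(marked | each) = Urn I 0.4625, Urn II 0.32, Urn III 0.146, Urn IV 0.17, Urn VI 0.225.
Unnormalized posteriors (prior × likelihood):
  Urn I: 0.13 × 0.4625 = 0.060125
  Urn II: 0.05 × 0.32 = 0.016
  Urn III: 0.22 × 0.146 = 0.03212
  Urn IV: 0.12 × 0.17 = 0.0204
  Urn VI: 0.48 × 0.225 = 0.108
Normalizing constant = 0.236645.
P(Urn VI | evidence) = 0.108 / 0.236645 ≈ 0.456.

0.456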